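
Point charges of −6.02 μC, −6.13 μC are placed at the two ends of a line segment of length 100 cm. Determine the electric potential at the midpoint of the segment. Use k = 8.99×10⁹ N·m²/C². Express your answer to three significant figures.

The total potential is the scalar sum of each charge's contribution, V = Σ kqᵢ/rᵢ.
Each charge is 0.500 m from the midpoint.
V = k[(-6.02×10⁻⁶)/(0.500) + (-6.13×10⁻⁶)/(0.500)] = -2.18×10⁵ V.

-2.18×10⁵ V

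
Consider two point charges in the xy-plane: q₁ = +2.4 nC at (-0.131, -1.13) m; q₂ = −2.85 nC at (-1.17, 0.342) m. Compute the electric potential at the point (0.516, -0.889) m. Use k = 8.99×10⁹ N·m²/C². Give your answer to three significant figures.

The total potential is the scalar sum of each charge's contribution, V = Σ kqᵢ/rᵢ.
Distances from the field point to each charge: r₁ = 0.690 m, r₂ = 2.09 m.
V = k[(2.40×10⁻⁹)/(0.690) + (-2.85×10⁻⁹)/(2.09)] = 19.0 V.

19.0 V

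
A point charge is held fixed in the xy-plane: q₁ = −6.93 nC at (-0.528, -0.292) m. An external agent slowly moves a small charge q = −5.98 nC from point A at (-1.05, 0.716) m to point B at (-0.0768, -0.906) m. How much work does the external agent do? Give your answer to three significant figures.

For quasistatic motion the external work equals the change in potential energy: W_ext = qΔV = q(V_B − V_A).
At A: distance to the source charge is 1.14 m; V_A = kq₁/r = -54.9 V.
At B: distance to the source charge is 0.762 m; V_B = kq₁/r = -81.8 V.
ΔV = V_B − V_A = -26.9 V.
W_ext = qΔV = (-5.98×10⁻⁹ C)(-26.9 V) = 1.61×10⁻⁷ J.

1.61×10⁻⁷ J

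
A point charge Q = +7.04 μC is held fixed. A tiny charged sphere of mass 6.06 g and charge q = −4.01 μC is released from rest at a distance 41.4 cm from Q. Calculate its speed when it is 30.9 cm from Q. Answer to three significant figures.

Only the electrostatic force acts, so mechanical energy is conserved: ½mv² = U₁ − U₂ = kQq(1/r₁ − 1/r₂).
U₁ − U₂ = (8.99×10⁹ N·m²/C²)(7.04×10⁻⁶ C)(-4.01×10⁻⁶ C)(1/0.414 − 1/0.309) = 0.208 J.
v = √(2·0.208/6.06×10⁻³) = 8.29 m/s.

8.29 m/s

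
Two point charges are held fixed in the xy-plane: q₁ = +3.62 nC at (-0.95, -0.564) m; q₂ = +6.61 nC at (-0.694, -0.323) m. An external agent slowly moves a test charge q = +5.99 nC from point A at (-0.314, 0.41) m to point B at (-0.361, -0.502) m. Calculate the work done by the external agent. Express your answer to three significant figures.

6.72×10⁻⁷ J

For quasistatic motion the external work equals the change in potential energy: W_ext = qΔV = q(V_B − V_A).
At A: distances to the source charges are 1.16 m, 0.826 m; V_A = Σ kqᵢ/rᵢ = 99.9 V.
At B: distances to the source charges are 0.592 m, 0.378 m; V_B = Σ kqᵢ/rᵢ = 212 V.
ΔV = V_B − V_A = 112 V.
W_ext = qΔV = (5.99×10⁻⁹ C)(112 V) = 6.72×10⁻⁷ J.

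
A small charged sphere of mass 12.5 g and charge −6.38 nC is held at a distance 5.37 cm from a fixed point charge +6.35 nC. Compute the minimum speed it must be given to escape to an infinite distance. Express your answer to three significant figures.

To just escape, total mechanical energy must reach zero at infinity: ½mv²_min + U = 0, so ½mv²_min = −U = |kQq|/r.
|U| = |kQq|/r = (8.99×10⁹ N·m²/C²)(6.35×10⁻⁹)(6.38×10⁻⁹)/(0.0537) = 6.78×10⁻⁶ J.
v_min = √(2|U|/m) = √(2·6.78×10⁻⁶/0.0125) = 0.0329 m/s.

0.0329 m/s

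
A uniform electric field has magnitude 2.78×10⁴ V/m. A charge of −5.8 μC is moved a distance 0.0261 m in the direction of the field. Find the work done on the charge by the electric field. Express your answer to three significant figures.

-4.21×10⁻³ J

The potential change for a displacement 0.0261 m in the direction of the field is ΔV = −Ed = -726 V.
W_field = −qΔV = -4.21×10⁻³ J.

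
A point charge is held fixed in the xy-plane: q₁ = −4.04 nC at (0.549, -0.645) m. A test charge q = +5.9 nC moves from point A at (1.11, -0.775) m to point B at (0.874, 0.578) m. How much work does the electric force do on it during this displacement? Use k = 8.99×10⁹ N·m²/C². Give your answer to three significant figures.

The work done by the electric force is W_field = −ΔU = −q(V_B − V_A) = q(V_A − V_B).
At A: distance to the source charge is 0.576 m; V_A = kq₁/r = -63.1 V.
At B: distance to the source charge is 1.27 m; V_B = kq₁/r = -28.7 V.
ΔV = V_B − V_A = 34.4 V.
W_field = −qΔV = −(5.90×10⁻⁹ C)(34.4 V) = -2.03×10⁻⁷ J.

-2.03×10⁻⁷ J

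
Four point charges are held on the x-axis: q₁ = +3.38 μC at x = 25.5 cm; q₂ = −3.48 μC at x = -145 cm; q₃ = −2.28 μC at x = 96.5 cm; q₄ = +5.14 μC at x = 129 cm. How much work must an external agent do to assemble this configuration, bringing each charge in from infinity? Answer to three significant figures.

The assembly work is the sum of pairwise potential energies, U = Σ_{i<j} kqᵢqⱼ/rᵢⱼ.
Pair separations: r₁₂ = 1.71 m, r₁₃ = 0.710 m, r₁₄ = 1.04 m, r₂₃ = 2.42 m, r₂₄ = 2.74 m, r₃₄ = 0.325 m.
Summing all 6 pair terms gives U = -0.362 J.

-0.362 J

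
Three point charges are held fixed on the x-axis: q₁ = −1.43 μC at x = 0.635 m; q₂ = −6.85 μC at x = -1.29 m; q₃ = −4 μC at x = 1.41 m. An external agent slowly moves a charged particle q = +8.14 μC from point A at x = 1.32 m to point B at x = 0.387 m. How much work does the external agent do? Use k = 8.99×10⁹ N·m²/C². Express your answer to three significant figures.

For quasistatic motion the external work equals the change in potential energy: W_ext = qΔV = q(V_B − V_A).
At A: distances to the source charges are 0.685 m, 2.61 m, 0.0900 m; V_A = Σ kqᵢ/rᵢ = -4.42×10⁵ V.
At B: distances to the source charges are 0.248 m, 1.68 m, 1.02 m; V_B = Σ kqᵢ/rᵢ = -1.24×10⁵ V.
ΔV = V_B − V_A = 3.18×10⁵ V.
W_ext = qΔV = (8.14×10⁻⁶ C)(3.18×10⁵ V) = 2.59 J.

2.59 J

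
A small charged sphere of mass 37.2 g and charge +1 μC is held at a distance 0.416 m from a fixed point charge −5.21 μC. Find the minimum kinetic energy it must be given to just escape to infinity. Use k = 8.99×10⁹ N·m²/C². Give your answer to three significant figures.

To just escape, total mechanical energy must reach zero at infinity: ½mv²_min + U = 0, so ½mv²_min = −U = |kQq|/r.
|U| = |kQq|/r = (8.99×10⁹ N·m²/C²)(5.21×10⁻⁶)(1.00×10⁻⁶)/(0.416) = 0.113 J.

0.113 J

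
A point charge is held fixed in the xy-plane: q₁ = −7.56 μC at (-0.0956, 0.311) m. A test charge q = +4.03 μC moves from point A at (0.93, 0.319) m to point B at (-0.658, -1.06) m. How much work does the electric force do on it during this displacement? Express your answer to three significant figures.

The work done by the electric force is W_field = −ΔU = −q(V_B − V_A) = q(V_A − V_B).
At A: distance to the source charge is 1.03 m; V_A = kq₁/r = -6.63×10⁴ V.
At B: distance to the source charge is 1.48 m; V_B = kq₁/r = -4.59×10⁴ V.
ΔV = V_B − V_A = 2.04×10⁴ V.
W_field = −qΔV = −(4.03×10⁻⁶ C)(2.04×10⁴ V) = -0.0822 J.

-0.0822 J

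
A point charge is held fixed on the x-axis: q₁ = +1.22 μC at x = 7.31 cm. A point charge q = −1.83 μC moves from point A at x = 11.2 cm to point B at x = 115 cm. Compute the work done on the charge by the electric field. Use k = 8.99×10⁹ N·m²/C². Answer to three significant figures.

The work done by the electric force is W_field = −ΔU = −q(V_B − V_A) = q(V_A − V_B).
At A: distance to the source charge is 0.0389 m; V_A = kq₁/r = 2.82×10⁵ V.
At B: distance to the source charge is 1.08 m; V_B = kq₁/r = 1.02×10⁴ V.
ΔV = V_B − V_A = -2.72×10⁵ V.
W_field = −qΔV = −(-1.83×10⁻⁶ C)(-2.72×10⁵ V) = -0.497 J.

-0.497 J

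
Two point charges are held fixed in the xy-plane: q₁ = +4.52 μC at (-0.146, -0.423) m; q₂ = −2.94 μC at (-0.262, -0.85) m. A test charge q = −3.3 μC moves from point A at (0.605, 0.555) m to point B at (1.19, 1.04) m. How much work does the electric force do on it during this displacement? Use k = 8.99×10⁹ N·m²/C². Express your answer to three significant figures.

The work done by the electric force is W_field = −ΔU = −q(V_B − V_A) = q(V_A − V_B).
At A: distances to the source charges are 1.23 m, 1.65 m; V_A = Σ kqᵢ/rᵢ = 1.69×10⁴ V.
At B: distances to the source charges are 1.98 m, 2.38 m; V_B = Σ kqᵢ/rᵢ = 9420 V.
ΔV = V_B − V_A = -7520 V.
W_field = −qΔV = −(-3.30×10⁻⁶ C)(-7520 V) = -0.0248 J.

-0.0248 J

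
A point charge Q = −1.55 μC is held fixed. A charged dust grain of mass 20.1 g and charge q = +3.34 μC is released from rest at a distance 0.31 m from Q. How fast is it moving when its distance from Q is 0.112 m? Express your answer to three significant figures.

5.14 m/s

Only the electrostatic force acts, so mechanical energy is conserved: ½mv² = U₁ − U₂ = kQq(1/r₁ − 1/r₂).
U₁ − U₂ = (8.99×10⁹ N·m²/C²)(-1.55×10⁻⁶ C)(3.34×10⁻⁶ C)(1/0.310 − 1/0.112) = 0.265 J.
v = √(2·0.265/0.0201) = 5.14 m/s.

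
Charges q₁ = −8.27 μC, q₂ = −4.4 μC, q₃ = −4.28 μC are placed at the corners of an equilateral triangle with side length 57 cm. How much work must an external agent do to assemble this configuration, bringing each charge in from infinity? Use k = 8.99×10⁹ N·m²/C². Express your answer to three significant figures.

The work to assemble the configuration equals its total potential energy, U = Σ kqᵢqⱼ/rᵢⱼ over all pairs.
All three pair separations equal the side length, 0.570 m.
U = (0.574) + (0.558) + (0.297) = 1.43 J.

1.43 J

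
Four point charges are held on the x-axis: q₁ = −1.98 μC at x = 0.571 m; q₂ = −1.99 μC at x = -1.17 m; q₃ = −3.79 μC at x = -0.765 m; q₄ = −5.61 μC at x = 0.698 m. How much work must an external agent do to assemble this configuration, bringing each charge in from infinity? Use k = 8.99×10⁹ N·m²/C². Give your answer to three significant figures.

The assembly work is the sum of pairwise potential energies, U = Σ_{i<j} kqᵢqⱼ/rᵢⱼ.
Pair separations: r₁₂ = 1.74 m, r₁₃ = 1.34 m, r₁₄ = 0.127 m, r₂₃ = 0.405 m, r₂₄ = 1.87 m, r₃₄ = 1.46 m.
Summing all 6 pair terms gives U = 1.21 J.

1.21 J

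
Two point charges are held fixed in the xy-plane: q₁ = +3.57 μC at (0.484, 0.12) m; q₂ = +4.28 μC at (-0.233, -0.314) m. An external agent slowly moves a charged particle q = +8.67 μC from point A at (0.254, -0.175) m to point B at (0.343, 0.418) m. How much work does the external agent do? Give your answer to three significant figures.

-0.200 J

For quasistatic motion the external work equals the change in potential energy: W_ext = qΔV = q(V_B − V_A).
At A: distances to the source charges are 0.374 m, 0.506 m; V_A = Σ kqᵢ/rᵢ = 1.62×10⁵ V.
At B: distances to the source charges are 0.330 m, 0.931 m; V_B = Σ kqᵢ/rᵢ = 1.39×10⁵ V.
ΔV = V_B − V_A = -2.31×10⁴ V.
W_ext = qΔV = (8.67×10⁻⁶ C)(-2.31×10⁴ V) = -0.200 J.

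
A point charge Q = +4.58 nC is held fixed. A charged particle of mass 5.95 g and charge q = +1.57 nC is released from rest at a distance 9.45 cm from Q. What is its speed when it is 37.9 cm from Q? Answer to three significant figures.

Only the electrostatic force acts, so mechanical energy is conserved: ½mv² = U₁ − U₂ = kQq(1/r₁ − 1/r₂).
U₁ − U₂ = (8.99×10⁹ N·m²/C²)(4.58×10⁻⁹ C)(1.57×10⁻⁹ C)(1/0.0945 − 1/0.379) = 5.13×10⁻⁷ J.
v = √(2·5.13×10⁻⁷/5.95×10⁻³) = 0.0131 m/s.

0.0131 m/s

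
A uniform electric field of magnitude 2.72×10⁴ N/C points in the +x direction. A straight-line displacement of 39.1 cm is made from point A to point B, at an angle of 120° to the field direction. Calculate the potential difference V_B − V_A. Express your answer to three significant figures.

5320 V

Only the component of displacement along E changes the potential: ΔV = −E·d·cosθ.
ΔV = −(2.72×10⁴ V/m)(0.391 m)cos120° = 5320 V.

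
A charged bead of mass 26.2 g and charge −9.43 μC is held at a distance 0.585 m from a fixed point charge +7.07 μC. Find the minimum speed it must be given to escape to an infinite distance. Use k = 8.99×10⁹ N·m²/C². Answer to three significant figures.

To just escape, total mechanical energy must reach zero at infinity: ½mv²_min + U = 0, so ½mv²_min = −U = |kQq|/r.
|U| = |kQq|/r = (8.99×10⁹ N·m²/C²)(7.07×10⁻⁶)(9.43×10⁻⁶)/(0.585) = 1.02 J.
v_min = √(2|U|/m) = √(2·1.02/0.0262) = 8.84 m/s.

8.84 m/s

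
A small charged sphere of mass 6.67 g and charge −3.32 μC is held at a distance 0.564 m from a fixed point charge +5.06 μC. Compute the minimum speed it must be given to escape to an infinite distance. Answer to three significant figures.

To just escape, total mechanical energy must reach zero at infinity: ½mv²_min + U = 0, so ½mv²_min = −U = |kQq|/r.
|U| = |kQq|/r = (8.99×10⁹ N·m²/C²)(5.06×10⁻⁶)(3.32×10⁻⁶)/(0.564) = 0.268 J.
v_min = √(2|U|/m) = √(2·0.268/6.67×10⁻³) = 8.96 m/s.

8.96 m/s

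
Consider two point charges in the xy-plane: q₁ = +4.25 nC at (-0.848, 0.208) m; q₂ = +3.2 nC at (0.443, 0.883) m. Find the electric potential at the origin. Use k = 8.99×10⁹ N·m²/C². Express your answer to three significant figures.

72.9 V

Electric potential is a scalar, so the contributions from each charge add algebraically: V = Σ kqᵢ/rᵢ.
Distances from the field point to each charge: r₁ = 0.873 m, r₂ = 0.988 m.
V = k[(4.25×10⁻⁹)/(0.873) + (3.20×10⁻⁹)/(0.988)] = 72.9 V.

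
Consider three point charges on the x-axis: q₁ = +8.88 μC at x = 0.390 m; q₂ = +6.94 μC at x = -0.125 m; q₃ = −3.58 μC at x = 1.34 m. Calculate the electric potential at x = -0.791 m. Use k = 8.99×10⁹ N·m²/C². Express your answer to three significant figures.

Electric potential is a scalar, so the contributions from each charge add algebraically: V = Σ kqᵢ/rᵢ.
Distances from the field point to each charge: r₁ = 1.18 m, r₂ = 0.666 m, r₃ = 2.13 m.
V = k[(8.88×10⁻⁶)/(1.18) + (6.94×10⁻⁶)/(0.666) + (-3.58×10⁻⁶)/(2.13)] = 1.46×10⁵ V.

1.46×10⁵ V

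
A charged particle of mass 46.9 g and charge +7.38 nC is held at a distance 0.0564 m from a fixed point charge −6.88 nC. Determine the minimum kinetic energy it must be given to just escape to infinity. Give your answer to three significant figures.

To just escape, total mechanical energy must reach zero at infinity: ½mv²_min + U = 0, so ½mv²_min = −U = |kQq|/r.
|U| = |kQq|/r = (8.99×10⁹ N·m²/C²)(6.88×10⁻⁹)(7.38×10⁻⁹)/(0.0564) = 8.09×10⁻⁶ J.

8.09×10⁻⁶ J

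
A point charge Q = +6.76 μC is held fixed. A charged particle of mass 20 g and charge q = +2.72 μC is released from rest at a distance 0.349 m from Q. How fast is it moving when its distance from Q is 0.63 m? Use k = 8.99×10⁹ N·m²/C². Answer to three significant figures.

Only the electrostatic force acts, so mechanical energy is conserved: ½mv² = U₁ − U₂ = kQq(1/r₁ − 1/r₂).
U₁ − U₂ = (8.99×10⁹ N·m²/C²)(6.76×10⁻⁶ C)(2.72×10⁻⁶ C)(1/0.349 − 1/0.630) = 0.211 J.
v = √(2·0.211/0.0200) = 4.60 m/s.

4.60 m/s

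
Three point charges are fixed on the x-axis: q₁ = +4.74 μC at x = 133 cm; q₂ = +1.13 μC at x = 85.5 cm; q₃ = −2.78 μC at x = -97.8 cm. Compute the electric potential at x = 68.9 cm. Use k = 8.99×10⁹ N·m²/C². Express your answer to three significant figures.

1.13×10⁵ V

The total potential is the scalar sum of each charge's contribution, V = Σ kqᵢ/rᵢ.
Distances from the field point to each charge: r₁ = 0.641 m, r₂ = 0.166 m, r₃ = 1.67 m.
V = k[(4.74×10⁻⁶)/(0.641) + (1.13×10⁻⁶)/(0.166) + (-2.78×10⁻⁶)/(1.67)] = 1.13×10⁵ V.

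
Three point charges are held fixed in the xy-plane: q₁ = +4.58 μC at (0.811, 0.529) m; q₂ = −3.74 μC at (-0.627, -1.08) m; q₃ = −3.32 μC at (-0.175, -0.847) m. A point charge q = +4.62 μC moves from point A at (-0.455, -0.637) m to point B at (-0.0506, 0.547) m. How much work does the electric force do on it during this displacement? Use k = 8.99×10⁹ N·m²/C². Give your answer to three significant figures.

The work done by the electric force is W_field = −ΔU = −q(V_B − V_A) = q(V_A − V_B).
At A: distances to the source charges are 1.72 m, 0.475 m, 0.350 m; V_A = Σ kqᵢ/rᵢ = -1.32×10⁵ V.
At B: distances to the source charges are 0.862 m, 1.73 m, 1.40 m; V_B = Σ kqᵢ/rᵢ = 6970 V.
ΔV = V_B − V_A = 1.39×10⁵ V.
W_field = −qΔV = −(4.62×10⁻⁶ C)(1.39×10⁵ V) = -0.643 J.

-0.643 J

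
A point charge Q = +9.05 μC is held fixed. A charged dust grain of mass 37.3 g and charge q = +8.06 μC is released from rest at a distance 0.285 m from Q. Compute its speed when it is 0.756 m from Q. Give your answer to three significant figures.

8.77 m/s

Only the electrostatic force acts, so mechanical energy is conserved: ½mv² = U₁ − U₂ = kQq(1/r₁ − 1/r₂).
U₁ − U₂ = (8.99×10⁹ N·m²/C²)(9.05×10⁻⁶ C)(8.06×10⁻⁶ C)(1/0.285 − 1/0.756) = 1.43 J.
v = √(2·1.43/0.0373) = 8.77 m/s.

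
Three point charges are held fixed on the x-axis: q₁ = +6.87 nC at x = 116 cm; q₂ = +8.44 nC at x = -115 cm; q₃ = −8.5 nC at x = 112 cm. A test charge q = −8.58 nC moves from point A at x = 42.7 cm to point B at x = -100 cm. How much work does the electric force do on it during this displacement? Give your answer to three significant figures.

4.09×10⁻⁶ J

The work done by the electric force is W_field = −ΔU = −q(V_B − V_A) = q(V_A − V_B).
At A: distances to the source charges are 0.733 m, 1.58 m, 0.693 m; V_A = Σ kqᵢ/rᵢ = 22.1 V.
At B: distances to the source charges are 2.16 m, 0.150 m, 2.12 m; V_B = Σ kqᵢ/rᵢ = 498 V.
ΔV = V_B − V_A = 476 V.
W_field = −qΔV = −(-8.58×10⁻⁹ C)(476 V) = 4.09×10⁻⁶ J.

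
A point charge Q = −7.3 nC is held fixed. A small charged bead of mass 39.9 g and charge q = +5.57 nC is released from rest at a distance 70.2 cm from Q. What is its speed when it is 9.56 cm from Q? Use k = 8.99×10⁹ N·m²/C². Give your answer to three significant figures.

0.0129 m/s

Only the electrostatic force acts, so mechanical energy is conserved: ½mv² = U₁ − U₂ = kQq(1/r₁ − 1/r₂).
U₁ − U₂ = (8.99×10⁹ N·m²/C²)(-7.30×10⁻⁹ C)(5.57×10⁻⁹ C)(1/0.702 − 1/0.0956) = 3.30×10⁻⁶ J.
v = √(2·3.30×10⁻⁶/0.0399) = 0.0129 m/s.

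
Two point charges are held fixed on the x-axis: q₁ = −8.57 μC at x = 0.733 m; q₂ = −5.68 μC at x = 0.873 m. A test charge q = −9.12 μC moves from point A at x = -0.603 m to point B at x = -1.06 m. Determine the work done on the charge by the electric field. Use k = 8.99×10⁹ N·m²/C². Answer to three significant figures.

The work done by the electric force is W_field = −ΔU = −q(V_B − V_A) = q(V_A − V_B).
At A: distances to the source charges are 1.34 m, 1.48 m; V_A = Σ kqᵢ/rᵢ = -9.23×10⁴ V.
At B: distances to the source charges are 1.79 m, 1.93 m; V_B = Σ kqᵢ/rᵢ = -6.94×10⁴ V.
ΔV = V_B − V_A = 2.29×10⁴ V.
W_field = −qΔV = −(-9.12×10⁻⁶ C)(2.29×10⁴ V) = 0.209 J.

0.209 J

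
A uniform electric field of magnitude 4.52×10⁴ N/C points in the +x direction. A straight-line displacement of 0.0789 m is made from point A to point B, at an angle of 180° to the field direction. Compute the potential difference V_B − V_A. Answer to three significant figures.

3570 V

Only the component of displacement along E changes the potential: ΔV = −E·d·cosθ.
ΔV = −(4.52×10⁴ V/m)(0.0789 m)cos180° = 3570 V.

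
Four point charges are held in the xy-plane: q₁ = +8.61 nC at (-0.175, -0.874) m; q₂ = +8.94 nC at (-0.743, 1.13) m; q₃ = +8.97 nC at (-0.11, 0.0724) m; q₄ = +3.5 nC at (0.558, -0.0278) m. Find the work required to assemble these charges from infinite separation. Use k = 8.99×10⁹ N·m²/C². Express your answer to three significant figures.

2.47×10⁻⁶ J

The assembly work is the sum of pairwise potential energies, U = Σ_{i<j} kqᵢqⱼ/rᵢⱼ.
Pair separations: r₁₂ = 2.08 m, r₁₃ = 0.949 m, r₁₄ = 1.12 m, r₂₃ = 1.23 m, r₂₄ = 1.74 m, r₃₄ = 0.675 m.
Summing all 6 pair terms gives U = 2.47×10⁻⁶ J.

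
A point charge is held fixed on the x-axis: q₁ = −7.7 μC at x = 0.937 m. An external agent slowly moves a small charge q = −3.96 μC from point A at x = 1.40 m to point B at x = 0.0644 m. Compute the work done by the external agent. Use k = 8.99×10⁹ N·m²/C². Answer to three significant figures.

For quasistatic motion the external work equals the change in potential energy: W_ext = qΔV = q(V_B − V_A).
At A: distance to the source charge is 0.463 m; V_A = kq₁/r = -1.50×10⁵ V.
At B: distance to the source charge is 0.873 m; V_B = kq₁/r = -7.93×10⁴ V.
ΔV = V_B − V_A = 7.02×10⁴ V.
W_ext = qΔV = (-3.96×10⁻⁶ C)(7.02×10⁴ V) = -0.278 J.

-0.278 J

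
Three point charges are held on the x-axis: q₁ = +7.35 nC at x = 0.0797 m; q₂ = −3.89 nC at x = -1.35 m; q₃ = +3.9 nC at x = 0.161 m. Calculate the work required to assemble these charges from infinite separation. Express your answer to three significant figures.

The work to assemble the configuration equals its total potential energy, U = Σ kqᵢqⱼ/rᵢⱼ over all pairs.
Pair separations: r₁₂ = 1.43 m, r₁₃ = 0.0813 m, r₂₃ = 1.51 m.
U = (-1.80×10⁻⁷) + (3.17×10⁻⁶) + (-9.03×10⁻⁸) = 2.90×10⁻⁶ J.

2.90×10⁻⁶ J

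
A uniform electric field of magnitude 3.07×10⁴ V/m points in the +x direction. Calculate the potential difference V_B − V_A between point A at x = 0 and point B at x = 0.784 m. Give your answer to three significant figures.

-2.41×10⁴ V

In a uniform field, potential decreases in the direction of E: V_B − V_A = −E·Δx.
V_B − V_A = −(3.07×10⁴ V/m)(0.784 m) = -2.41×10⁴ V.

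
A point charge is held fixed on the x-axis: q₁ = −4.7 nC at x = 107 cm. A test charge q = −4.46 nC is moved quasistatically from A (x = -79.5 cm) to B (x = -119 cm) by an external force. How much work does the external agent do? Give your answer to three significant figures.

For quasistatic motion the external work equals the change in potential energy: W_ext = qΔV = q(V_B − V_A).
At A: distance to the source charge is 1.87 m; V_A = kq₁/r = -22.7 V.
At B: distance to the source charge is 2.26 m; V_B = kq₁/r = -18.7 V.
ΔV = V_B − V_A = 3.96 V.
W_ext = qΔV = (-4.46×10⁻⁹ C)(3.96 V) = -1.77×10⁻⁸ J.

-1.77×10⁻⁸ J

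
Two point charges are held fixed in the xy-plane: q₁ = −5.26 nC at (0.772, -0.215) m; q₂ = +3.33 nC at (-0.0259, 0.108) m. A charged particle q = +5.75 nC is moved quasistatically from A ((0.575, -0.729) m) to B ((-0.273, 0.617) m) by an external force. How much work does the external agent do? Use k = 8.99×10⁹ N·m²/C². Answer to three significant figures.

4.28×10⁻⁷ J

For quasistatic motion the external work equals the change in potential energy: W_ext = qΔV = q(V_B − V_A).
At A: distances to the source charges are 0.550 m, 1.03 m; V_A = Σ kqᵢ/rᵢ = -56.9 V.
At B: distances to the source charges are 1.34 m, 0.566 m; V_B = Σ kqᵢ/rᵢ = 17.5 V.
ΔV = V_B − V_A = 74.4 V.
W_ext = qΔV = (5.75×10⁻⁹ C)(74.4 V) = 4.28×10⁻⁷ J.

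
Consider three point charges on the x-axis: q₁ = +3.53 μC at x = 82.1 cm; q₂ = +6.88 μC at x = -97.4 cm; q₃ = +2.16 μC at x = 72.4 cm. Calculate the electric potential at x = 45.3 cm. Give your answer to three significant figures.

2.01×10⁵ V

Electric potential is a scalar, so the contributions from each charge add algebraically: V = Σ kqᵢ/rᵢ.
Distances from the field point to each charge: r₁ = 0.368 m, r₂ = 1.43 m, r₃ = 0.271 m.
V = k[(3.53×10⁻⁶)/(0.368) + (6.88×10⁻⁶)/(1.43) + (2.16×10⁻⁶)/(0.271)] = 2.01×10⁵ V.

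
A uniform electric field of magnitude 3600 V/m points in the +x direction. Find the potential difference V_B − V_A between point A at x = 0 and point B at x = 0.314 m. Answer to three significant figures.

In a uniform field, potential decreases in the direction of E: V_B − V_A = −E·Δx.
V_B − V_A = −(3600 V/m)(0.314 m) = -1130 V.

-1130 V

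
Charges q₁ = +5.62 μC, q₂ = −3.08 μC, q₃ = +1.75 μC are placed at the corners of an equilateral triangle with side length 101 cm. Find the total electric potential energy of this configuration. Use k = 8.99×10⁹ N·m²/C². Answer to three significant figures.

-0.115 J

The work to assemble the configuration equals its total potential energy, U = Σ kqᵢqⱼ/rᵢⱼ over all pairs.
All three pair separations equal the side length, 1.01 m.
U = (-0.154) + (0.0875) + (-0.0480) = -0.115 J.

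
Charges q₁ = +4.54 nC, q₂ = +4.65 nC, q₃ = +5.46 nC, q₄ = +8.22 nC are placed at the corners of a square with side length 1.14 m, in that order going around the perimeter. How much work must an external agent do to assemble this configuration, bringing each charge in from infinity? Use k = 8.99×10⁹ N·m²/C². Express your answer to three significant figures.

1.37×10⁻⁶ J

The assembly work is the sum of pairwise potential energies, U = Σ_{i<j} kqᵢqⱼ/rᵢⱼ.
The four side pairs have separation 1.14 m and the two diagonal pairs 1.61 m.
Summing all 6 pair terms gives U = 1.37×10⁻⁶ J.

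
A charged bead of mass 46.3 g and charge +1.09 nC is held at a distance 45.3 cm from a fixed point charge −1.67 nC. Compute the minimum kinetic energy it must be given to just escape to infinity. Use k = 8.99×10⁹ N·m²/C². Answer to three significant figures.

To just escape, total mechanical energy must reach zero at infinity: ½mv²_min + U = 0, so ½mv²_min = −U = |kQq|/r.
|U| = |kQq|/r = (8.99×10⁹ N·m²/C²)(1.67×10⁻⁹)(1.09×10⁻⁹)/(0.453) = 3.61×10⁻⁸ J.

3.61×10⁻⁸ J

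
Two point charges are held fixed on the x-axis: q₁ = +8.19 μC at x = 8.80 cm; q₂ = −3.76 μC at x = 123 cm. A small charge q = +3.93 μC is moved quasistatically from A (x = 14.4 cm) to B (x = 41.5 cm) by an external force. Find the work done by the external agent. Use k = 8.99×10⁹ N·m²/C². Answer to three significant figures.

-4.32 J

For quasistatic motion the external work equals the change in potential energy: W_ext = qΔV = q(V_B − V_A).
At A: distances to the source charges are 0.0560 m, 1.09 m; V_A = Σ kqᵢ/rᵢ = 1.28×10⁶ V.
At B: distances to the source charges are 0.327 m, 0.815 m; V_B = Σ kqᵢ/rᵢ = 1.84×10⁵ V.
ΔV = V_B − V_A = -1.10×10⁶ V.
W_ext = qΔV = (3.93×10⁻⁶ C)(-1.10×10⁶ V) = -4.32 J.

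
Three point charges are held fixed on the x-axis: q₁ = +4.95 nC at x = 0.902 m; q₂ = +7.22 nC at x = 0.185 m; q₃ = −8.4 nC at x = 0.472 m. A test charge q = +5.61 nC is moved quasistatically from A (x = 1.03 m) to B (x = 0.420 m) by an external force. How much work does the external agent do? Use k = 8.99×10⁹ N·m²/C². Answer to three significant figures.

-7.70×10⁻⁶ J

For quasistatic motion the external work equals the change in potential energy: W_ext = qΔV = q(V_B − V_A).
At A: distances to the source charges are 0.128 m, 0.845 m, 0.558 m; V_A = Σ kqᵢ/rᵢ = 289 V.
At B: distances to the source charges are 0.482 m, 0.235 m, 0.0520 m; V_B = Σ kqᵢ/rᵢ = -1080 V.
ΔV = V_B − V_A = -1370 V.
W_ext = qΔV = (5.61×10⁻⁹ C)(-1370 V) = -7.70×10⁻⁶ J.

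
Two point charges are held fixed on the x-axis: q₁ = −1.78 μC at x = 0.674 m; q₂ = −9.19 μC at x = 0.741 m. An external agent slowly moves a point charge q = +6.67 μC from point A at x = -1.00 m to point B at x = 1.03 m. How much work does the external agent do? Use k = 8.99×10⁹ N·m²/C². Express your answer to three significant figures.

For quasistatic motion the external work equals the change in potential energy: W_ext = qΔV = q(V_B − V_A).
At A: distances to the source charges are 1.67 m, 1.74 m; V_A = Σ kqᵢ/rᵢ = -5.70×10⁴ V.
At B: distances to the source charges are 0.356 m, 0.289 m; V_B = Σ kqᵢ/rᵢ = -3.31×10⁵ V.
ΔV = V_B − V_A = -2.74×10⁵ V.
W_ext = qΔV = (6.67×10⁻⁶ C)(-2.74×10⁵ V) = -1.83 J.

-1.83 J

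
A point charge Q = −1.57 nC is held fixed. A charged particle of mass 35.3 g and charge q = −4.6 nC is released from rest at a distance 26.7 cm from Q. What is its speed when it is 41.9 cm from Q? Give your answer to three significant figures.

Only the electrostatic force acts, so mechanical energy is conserved: ½mv² = U₁ − U₂ = kQq(1/r₁ − 1/r₂).
U₁ − U₂ = (8.99×10⁹ N·m²/C²)(-1.57×10⁻⁹ C)(-4.60×10⁻⁹ C)(1/0.267 − 1/0.419) = 8.82×10⁻⁸ J.
v = √(2·8.82×10⁻⁸/0.0353) = 2.24×10⁻³ m/s.

2.24×10⁻³ m/s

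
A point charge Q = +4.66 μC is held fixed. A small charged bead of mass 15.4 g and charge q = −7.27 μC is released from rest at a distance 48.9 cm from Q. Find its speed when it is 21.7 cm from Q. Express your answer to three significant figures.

Only the electrostatic force acts, so mechanical energy is conserved: ½mv² = U₁ − U₂ = kQq(1/r₁ − 1/r₂).
U₁ − U₂ = (8.99×10⁹ N·m²/C²)(4.66×10⁻⁶ C)(-7.27×10⁻⁶ C)(1/0.489 − 1/0.217) = 0.781 J.
v = √(2·0.781/0.0154) = 10.1 m/s.

10.1 m/s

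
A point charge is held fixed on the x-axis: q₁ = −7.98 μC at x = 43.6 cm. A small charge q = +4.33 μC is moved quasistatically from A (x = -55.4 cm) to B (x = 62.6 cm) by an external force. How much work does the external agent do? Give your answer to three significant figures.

For quasistatic motion the external work equals the change in potential energy: W_ext = qΔV = q(V_B − V_A).
At A: distance to the source charge is 0.990 m; V_A = kq₁/r = -7.25×10⁴ V.
At B: distance to the source charge is 0.190 m; V_B = kq₁/r = -3.78×10⁵ V.
ΔV = V_B − V_A = -3.05×10⁵ V.
W_ext = qΔV = (4.33×10⁻⁶ C)(-3.05×10⁵ V) = -1.32 J.

-1.32 J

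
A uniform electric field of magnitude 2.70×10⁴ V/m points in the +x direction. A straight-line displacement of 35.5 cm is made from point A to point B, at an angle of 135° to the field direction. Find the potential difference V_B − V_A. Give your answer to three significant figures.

6780 V

Only the component of displacement along E changes the potential: ΔV = −E·d·cosθ.
ΔV = −(2.70×10⁴ V/m)(0.355 m)cos135° = 6780 V.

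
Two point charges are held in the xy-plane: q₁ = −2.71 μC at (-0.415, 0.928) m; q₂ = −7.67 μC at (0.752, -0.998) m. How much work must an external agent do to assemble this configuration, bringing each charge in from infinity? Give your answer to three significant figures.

The assembly work is the sum of pairwise potential energies, U = Σ_{i<j} kqᵢqⱼ/rᵢⱼ.
Pair separations: r₁₂ = 2.25 m.
U = (0.0830) = 0.0830 J.

0.0830 J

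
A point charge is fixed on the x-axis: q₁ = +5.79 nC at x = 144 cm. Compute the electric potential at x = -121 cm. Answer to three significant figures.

The total potential is the scalar sum of each charge's contribution, V = Σ kqᵢ/rᵢ.
V = k[(5.79×10⁻⁹)/(2.65)] = 19.6 V.

19.6 V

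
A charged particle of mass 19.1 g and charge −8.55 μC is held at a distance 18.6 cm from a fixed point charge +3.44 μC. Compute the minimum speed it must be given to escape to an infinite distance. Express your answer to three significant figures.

12.2 m/s

To just escape, total mechanical energy must reach zero at infinity: ½mv²_min + U = 0, so ½mv²_min = −U = |kQq|/r.
|U| = |kQq|/r = (8.99×10⁹ N·m²/C²)(3.44×10⁻⁶)(8.55×10⁻⁶)/(0.186) = 1.42 J.
v_min = √(2|U|/m) = √(2·1.42/0.0191) = 12.2 m/s.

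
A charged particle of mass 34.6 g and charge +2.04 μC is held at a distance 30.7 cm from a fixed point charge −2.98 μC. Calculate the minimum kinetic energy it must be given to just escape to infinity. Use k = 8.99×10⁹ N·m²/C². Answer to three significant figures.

0.178 J

To just escape, total mechanical energy must reach zero at infinity: ½mv²_min + U = 0, so ½mv²_min = −U = |kQq|/r.
|U| = |kQq|/r = (8.99×10⁹ N·m²/C²)(2.98×10⁻⁶)(2.04×10⁻⁶)/(0.307) = 0.178 J.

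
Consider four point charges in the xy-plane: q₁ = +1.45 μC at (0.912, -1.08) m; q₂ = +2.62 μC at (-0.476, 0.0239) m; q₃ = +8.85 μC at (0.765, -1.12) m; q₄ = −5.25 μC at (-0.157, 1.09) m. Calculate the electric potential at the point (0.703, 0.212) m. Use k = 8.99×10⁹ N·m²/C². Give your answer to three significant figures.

5.10×10⁴ V

The total potential is the scalar sum of each charge's contribution, V = Σ kqᵢ/rᵢ.
Distances from the field point to each charge: r₁ = 1.31 m, r₂ = 1.19 m, r₃ = 1.33 m, r₄ = 1.23 m.
V = k[(1.45×10⁻⁶)/(1.31) + (2.62×10⁻⁶)/(1.19) + (8.85×10⁻⁶)/(1.33) + (-5.25×10⁻⁶)/(1.23)] = 5.10×10⁴ V.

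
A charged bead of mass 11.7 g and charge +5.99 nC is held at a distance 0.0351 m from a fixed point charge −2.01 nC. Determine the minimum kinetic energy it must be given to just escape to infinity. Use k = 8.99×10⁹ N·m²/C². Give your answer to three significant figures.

3.08×10⁻⁶ J

To just escape, total mechanical energy must reach zero at infinity: ½mv²_min + U = 0, so ½mv²_min = −U = |kQq|/r.
|U| = |kQq|/r = (8.99×10⁹ N·m²/C²)(2.01×10⁻⁹)(5.99×10⁻⁹)/(0.0351) = 3.08×10⁻⁶ J.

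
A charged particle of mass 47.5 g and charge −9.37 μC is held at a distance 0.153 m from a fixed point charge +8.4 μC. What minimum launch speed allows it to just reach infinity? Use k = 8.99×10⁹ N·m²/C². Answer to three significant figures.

To just escape, total mechanical energy must reach zero at infinity: ½mv²_min + U = 0, so ½mv²_min = −U = |kQq|/r.
|U| = |kQq|/r = (8.99×10⁹ N·m²/C²)(8.40×10⁻⁶)(9.37×10⁻⁶)/(0.153) = 4.62 J.
v_min = √(2|U|/m) = √(2·4.62/0.0475) = 14.0 m/s.

14.0 m/s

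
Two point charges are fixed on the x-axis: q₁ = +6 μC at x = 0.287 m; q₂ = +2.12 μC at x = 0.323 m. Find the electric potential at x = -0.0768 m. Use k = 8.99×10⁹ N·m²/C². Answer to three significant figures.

Electric potential is a scalar, so the contributions from each charge add algebraically: V = Σ kqᵢ/rᵢ.
Distances from the field point to each charge: r₁ = 0.364 m, r₂ = 0.400 m.
V = k[(6.00×10⁻⁶)/(0.364) + (2.12×10⁻⁶)/(0.400)] = 1.96×10⁵ V.

1.96×10⁵ V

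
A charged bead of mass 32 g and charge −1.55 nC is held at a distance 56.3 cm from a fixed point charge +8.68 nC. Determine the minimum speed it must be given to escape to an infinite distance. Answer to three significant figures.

3.66×10⁻³ m/s

To just escape, total mechanical energy must reach zero at infinity: ½mv²_min + U = 0, so ½mv²_min = −U = |kQq|/r.
|U| = |kQq|/r = (8.99×10⁹ N·m²/C²)(8.68×10⁻⁹)(1.55×10⁻⁹)/(0.563) = 2.15×10⁻⁷ J.
v_min = √(2|U|/m) = √(2·2.15×10⁻⁷/0.0320) = 3.66×10⁻³ m/s.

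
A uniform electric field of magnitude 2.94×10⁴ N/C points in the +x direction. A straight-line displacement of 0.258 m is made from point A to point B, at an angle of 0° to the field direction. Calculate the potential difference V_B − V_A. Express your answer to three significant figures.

-7590 V

Only the component of displacement along E changes the potential: ΔV = −E·d·cosθ.
ΔV = −(2.94×10⁴ V/m)(0.258 m)cos0° = -7590 V.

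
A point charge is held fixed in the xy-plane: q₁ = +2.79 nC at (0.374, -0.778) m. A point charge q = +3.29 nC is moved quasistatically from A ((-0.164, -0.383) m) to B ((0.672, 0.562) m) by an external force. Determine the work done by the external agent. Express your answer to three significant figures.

For quasistatic motion the external work equals the change in potential energy: W_ext = qΔV = q(V_B − V_A).
At A: distance to the source charge is 0.667 m; V_A = kq₁/r = 37.6 V.
At B: distance to the source charge is 1.37 m; V_B = kq₁/r = 18.3 V.
ΔV = V_B − V_A = -19.3 V.
W_ext = qΔV = (3.29×10⁻⁹ C)(-19.3 V) = -6.35×10⁻⁸ J.

-6.35×10⁻⁸ J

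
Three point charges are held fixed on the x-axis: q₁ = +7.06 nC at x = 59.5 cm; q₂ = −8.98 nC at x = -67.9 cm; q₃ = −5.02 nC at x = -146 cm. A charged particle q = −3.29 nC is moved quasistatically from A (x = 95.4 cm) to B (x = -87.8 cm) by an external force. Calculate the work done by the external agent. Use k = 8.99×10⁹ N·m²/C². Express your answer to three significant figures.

1.81×10⁻⁶ J

For quasistatic motion the external work equals the change in potential energy: W_ext = qΔV = q(V_B − V_A).
At A: distances to the source charges are 0.359 m, 1.63 m, 2.41 m; V_A = Σ kqᵢ/rᵢ = 109 V.
At B: distances to the source charges are 1.47 m, 0.199 m, 0.582 m; V_B = Σ kqᵢ/rᵢ = -440 V.
ΔV = V_B − V_A = -549 V.
W_ext = qΔV = (-3.29×10⁻⁹ C)(-549 V) = 1.81×10⁻⁶ J.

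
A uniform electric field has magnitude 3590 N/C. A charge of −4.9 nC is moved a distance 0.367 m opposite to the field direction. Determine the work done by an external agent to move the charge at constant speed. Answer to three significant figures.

The potential change for a displacement 0.367 m opposite to the field direction is ΔV = +Ed = 1320 V.
W_ext = qΔV = -6.46×10⁻⁶ J.

-6.46×10⁻⁶ J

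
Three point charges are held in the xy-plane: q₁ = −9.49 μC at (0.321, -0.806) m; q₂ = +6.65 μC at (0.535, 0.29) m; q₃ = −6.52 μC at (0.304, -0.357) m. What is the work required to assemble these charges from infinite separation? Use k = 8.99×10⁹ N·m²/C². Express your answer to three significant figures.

The assembly work is the sum of pairwise potential energies, U = Σ_{i<j} kqᵢqⱼ/rᵢⱼ.
Pair separations: r₁₂ = 1.12 m, r₁₃ = 0.449 m, r₂₃ = 0.687 m.
U = (-0.508) + (1.24) + (-0.567) = 0.163 J.

0.163 J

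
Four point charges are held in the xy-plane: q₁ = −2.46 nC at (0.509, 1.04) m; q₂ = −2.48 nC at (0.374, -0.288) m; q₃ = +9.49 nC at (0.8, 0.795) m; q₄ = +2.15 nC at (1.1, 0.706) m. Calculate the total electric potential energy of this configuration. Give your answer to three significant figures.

-2.15×10⁻⁷ J

The work to assemble the configuration equals its total potential energy, U = Σ kqᵢqⱼ/rᵢⱼ over all pairs.
Pair separations: r₁₂ = 1.33 m, r₁₃ = 0.380 m, r₁₄ = 0.679 m, r₂₃ = 1.16 m, r₂₄ = 1.23 m, r₃₄ = 0.313 m.
Summing all 6 pair terms gives U = -2.15×10⁻⁷ J.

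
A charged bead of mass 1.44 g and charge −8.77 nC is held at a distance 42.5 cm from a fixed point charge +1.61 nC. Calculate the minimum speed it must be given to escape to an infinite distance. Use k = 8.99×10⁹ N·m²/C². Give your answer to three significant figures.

To just escape, total mechanical energy must reach zero at infinity: ½mv²_min + U = 0, so ½mv²_min = −U = |kQq|/r.
|U| = |kQq|/r = (8.99×10⁹ N·m²/C²)(1.61×10⁻⁹)(8.77×10⁻⁹)/(0.425) = 2.99×10⁻⁷ J.
v_min = √(2|U|/m) = √(2·2.99×10⁻⁷/1.44×10⁻³) = 0.0204 m/s.

0.0204 m/s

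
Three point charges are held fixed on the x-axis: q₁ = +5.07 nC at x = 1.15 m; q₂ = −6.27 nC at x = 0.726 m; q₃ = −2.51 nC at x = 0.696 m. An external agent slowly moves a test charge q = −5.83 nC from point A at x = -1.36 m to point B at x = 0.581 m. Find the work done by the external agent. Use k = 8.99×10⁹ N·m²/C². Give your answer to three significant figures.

For quasistatic motion the external work equals the change in potential energy: W_ext = qΔV = q(V_B − V_A).
At A: distances to the source charges are 2.51 m, 2.09 m, 2.06 m; V_A = Σ kqᵢ/rᵢ = -19.8 V.
At B: distances to the source charges are 0.569 m, 0.145 m, 0.115 m; V_B = Σ kqᵢ/rᵢ = -505 V.
ΔV = V_B − V_A = -485 V.
W_ext = qΔV = (-5.83×10⁻⁹ C)(-485 V) = 2.83×10⁻⁶ J.

2.83×10⁻⁶ J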